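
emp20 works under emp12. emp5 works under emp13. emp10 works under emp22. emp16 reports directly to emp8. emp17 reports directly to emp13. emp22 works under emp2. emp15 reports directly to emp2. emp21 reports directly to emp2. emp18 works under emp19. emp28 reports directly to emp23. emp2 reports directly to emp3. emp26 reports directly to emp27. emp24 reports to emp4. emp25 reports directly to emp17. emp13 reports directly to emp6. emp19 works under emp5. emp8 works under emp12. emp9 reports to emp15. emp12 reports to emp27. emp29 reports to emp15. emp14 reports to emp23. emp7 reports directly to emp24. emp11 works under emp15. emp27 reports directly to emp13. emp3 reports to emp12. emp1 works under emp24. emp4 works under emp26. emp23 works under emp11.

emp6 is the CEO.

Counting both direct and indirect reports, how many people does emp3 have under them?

emp3 directly manages emp2. Under emp2: emp21, emp22, emp10, emp15, emp9, emp29, emp11, emp23, emp14, emp28 (10). That's 11 in total.

11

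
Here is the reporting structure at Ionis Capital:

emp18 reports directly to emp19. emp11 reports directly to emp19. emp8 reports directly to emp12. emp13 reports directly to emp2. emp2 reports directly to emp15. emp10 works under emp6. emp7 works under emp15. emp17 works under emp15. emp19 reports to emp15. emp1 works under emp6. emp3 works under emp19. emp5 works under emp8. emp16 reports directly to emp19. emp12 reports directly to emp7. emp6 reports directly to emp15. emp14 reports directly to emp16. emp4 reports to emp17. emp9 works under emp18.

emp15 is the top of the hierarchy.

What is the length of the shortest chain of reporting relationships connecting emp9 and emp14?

emp9 is 2 levels below emp19, and emp14 is 2 levels below emp19 (their lowest common manager). The shortest path runs up from emp9 to emp19 and back down to emp14: 2 + 2 = 4 links.

4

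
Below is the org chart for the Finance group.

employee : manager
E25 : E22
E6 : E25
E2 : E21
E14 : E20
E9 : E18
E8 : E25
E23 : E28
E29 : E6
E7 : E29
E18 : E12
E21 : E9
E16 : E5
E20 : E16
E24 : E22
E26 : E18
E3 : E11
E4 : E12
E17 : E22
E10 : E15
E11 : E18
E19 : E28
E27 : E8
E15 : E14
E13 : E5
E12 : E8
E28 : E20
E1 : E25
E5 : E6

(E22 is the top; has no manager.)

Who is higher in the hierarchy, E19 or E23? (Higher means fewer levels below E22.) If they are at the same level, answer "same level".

Both E19 and E23 are 7 levels below E22.

same level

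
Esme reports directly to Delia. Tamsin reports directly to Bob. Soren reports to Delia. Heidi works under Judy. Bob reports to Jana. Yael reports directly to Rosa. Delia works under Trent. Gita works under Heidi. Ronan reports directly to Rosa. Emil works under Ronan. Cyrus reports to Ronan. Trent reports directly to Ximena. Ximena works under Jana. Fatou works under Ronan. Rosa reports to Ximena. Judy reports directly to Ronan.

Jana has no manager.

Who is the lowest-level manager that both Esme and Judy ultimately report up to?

Ximena

Esme's chain of managers is Delia, Trent, Ximena, Jana. Judy's chain of managers is Ronan, Rosa, Ximena, Jana. The first manager that appears in both chains is Ximena.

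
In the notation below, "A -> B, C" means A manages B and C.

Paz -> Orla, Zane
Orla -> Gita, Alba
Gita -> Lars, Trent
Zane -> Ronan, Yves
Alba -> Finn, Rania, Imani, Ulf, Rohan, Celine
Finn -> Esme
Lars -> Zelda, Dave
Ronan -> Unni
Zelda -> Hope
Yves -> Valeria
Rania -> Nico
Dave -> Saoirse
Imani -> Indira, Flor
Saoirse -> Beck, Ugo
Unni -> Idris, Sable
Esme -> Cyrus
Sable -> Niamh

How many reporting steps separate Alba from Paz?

Chain from Alba up to Paz: Alba → Orla → Paz. That is 2 steps up, so Alba is 2 levels below Paz.

2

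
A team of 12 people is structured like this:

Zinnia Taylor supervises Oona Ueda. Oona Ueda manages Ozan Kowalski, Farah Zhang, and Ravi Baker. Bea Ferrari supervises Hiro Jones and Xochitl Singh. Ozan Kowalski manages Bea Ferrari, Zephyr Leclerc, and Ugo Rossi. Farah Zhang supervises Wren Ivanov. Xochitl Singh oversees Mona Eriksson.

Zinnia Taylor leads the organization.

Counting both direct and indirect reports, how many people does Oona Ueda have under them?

Oona Ueda directly manages Ozan Kowalski, Farah Zhang, Ravi Baker. Under Ozan Kowalski: Ugo Rossi, Zephyr Leclerc, Bea Ferrari, Hiro Jones, Xochitl Singh, Mona Eriksson (6). Under Farah Zhang: Wren Ivanov (1). Ravi Baker has no reports. So Oona Ueda's organization is 3 direct reports plus everyone under them: 7 + 2 + 1 = 10.

10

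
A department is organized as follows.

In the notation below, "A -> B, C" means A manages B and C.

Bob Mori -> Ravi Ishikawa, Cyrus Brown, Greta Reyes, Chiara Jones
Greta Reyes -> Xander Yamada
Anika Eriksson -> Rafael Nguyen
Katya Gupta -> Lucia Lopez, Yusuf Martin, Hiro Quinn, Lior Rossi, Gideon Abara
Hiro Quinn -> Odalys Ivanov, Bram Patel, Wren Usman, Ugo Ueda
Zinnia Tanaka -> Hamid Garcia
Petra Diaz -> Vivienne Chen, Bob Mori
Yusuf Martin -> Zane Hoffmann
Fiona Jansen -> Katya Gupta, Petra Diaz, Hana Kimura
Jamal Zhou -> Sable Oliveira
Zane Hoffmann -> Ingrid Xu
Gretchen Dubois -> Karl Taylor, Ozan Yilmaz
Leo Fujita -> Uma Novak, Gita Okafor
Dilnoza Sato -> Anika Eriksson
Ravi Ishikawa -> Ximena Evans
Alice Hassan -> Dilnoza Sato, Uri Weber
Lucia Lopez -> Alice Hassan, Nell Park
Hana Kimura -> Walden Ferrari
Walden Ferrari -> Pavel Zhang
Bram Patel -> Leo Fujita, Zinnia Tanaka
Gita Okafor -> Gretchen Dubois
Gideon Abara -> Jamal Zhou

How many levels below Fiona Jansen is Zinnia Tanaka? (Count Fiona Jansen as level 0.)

4

Chain from Zinnia Tanaka up to Fiona Jansen: Zinnia Tanaka → Bram Patel → Hiro Quinn → Katya Gupta → Fiona Jansen. That is 4 steps up, so Zinnia Tanaka is 4 levels below Fiona Jansen.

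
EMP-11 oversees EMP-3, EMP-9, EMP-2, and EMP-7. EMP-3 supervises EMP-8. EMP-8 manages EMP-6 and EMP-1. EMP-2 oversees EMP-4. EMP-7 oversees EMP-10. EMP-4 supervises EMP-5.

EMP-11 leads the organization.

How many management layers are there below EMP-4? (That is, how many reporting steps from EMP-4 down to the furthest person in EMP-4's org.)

1

The longest chain under EMP-4 runs EMP-4 → EMP-5, which is 1 level below EMP-4.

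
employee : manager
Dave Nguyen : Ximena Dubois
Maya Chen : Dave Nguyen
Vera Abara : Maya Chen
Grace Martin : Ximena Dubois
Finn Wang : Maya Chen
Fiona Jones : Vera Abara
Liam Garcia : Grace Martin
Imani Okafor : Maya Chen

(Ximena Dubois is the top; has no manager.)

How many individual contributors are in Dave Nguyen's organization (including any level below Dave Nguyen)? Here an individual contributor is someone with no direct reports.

3

The people in Dave Nguyen's organization with no one reporting to them are Imani Okafor, Finn Wang, Fiona Jones. That is 3.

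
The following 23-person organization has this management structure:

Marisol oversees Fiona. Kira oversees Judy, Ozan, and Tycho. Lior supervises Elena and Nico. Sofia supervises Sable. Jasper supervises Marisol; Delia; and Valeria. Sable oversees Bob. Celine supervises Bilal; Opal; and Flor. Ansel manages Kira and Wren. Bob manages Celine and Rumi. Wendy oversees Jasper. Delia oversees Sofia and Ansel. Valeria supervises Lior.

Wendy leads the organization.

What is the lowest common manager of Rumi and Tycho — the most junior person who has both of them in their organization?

Rumi's chain of managers is Bob, Sable, Sofia, Delia, Jasper, Wendy. Tycho's chain of managers is Kira, Ansel, Delia, Jasper, Wendy. The first manager that appears in both chains is Delia.

Delia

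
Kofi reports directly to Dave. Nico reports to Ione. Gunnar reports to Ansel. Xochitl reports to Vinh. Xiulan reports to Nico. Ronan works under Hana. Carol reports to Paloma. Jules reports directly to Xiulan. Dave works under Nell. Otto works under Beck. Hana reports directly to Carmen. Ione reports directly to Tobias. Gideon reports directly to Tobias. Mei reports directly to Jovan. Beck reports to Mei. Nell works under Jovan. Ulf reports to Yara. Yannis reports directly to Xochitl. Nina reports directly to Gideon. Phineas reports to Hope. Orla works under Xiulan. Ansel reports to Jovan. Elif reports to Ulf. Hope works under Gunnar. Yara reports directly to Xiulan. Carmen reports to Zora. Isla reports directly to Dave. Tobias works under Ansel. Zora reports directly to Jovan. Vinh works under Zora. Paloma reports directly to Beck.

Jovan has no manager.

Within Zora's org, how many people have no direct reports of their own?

2

The people in Zora's organization with no one reporting to them are Ronan, Yannis. That is 2.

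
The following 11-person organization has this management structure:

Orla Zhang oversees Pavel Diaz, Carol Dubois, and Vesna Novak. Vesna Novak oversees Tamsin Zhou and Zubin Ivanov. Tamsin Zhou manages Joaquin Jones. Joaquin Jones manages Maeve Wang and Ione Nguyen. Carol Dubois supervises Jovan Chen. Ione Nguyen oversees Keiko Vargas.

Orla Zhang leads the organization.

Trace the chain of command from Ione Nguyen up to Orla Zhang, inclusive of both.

Ione Nguyen reports to Joaquin Jones. Joaquin Jones reports to Tamsin Zhou. Tamsin Zhou reports to Vesna Novak. Vesna Novak reports to Orla Zhang. Orla Zhang is at the top.

Ione Nguyen -> Joaquin Jones -> Tamsin Zhou -> Vesna Novak -> Orla Zhang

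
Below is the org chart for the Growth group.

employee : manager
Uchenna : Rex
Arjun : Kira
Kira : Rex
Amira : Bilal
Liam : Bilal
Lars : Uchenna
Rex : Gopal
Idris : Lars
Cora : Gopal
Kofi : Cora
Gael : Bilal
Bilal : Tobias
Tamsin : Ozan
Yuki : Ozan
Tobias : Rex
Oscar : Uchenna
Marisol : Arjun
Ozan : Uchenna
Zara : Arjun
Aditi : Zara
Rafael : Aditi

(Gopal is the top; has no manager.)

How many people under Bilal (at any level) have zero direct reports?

The people in Bilal's organization with no one reporting to them are Amira, Gael, Liam. That is 3.

3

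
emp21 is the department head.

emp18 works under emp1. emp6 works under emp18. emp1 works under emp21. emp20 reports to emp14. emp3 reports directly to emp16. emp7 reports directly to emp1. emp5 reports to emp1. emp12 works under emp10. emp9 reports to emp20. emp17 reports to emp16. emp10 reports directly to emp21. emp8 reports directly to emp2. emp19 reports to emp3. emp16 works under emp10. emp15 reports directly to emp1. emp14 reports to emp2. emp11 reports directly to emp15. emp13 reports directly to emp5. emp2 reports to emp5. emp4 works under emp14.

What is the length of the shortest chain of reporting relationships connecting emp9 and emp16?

8

emp9 is 6 levels below emp21, and emp16 is 2 levels below emp21 (their lowest common manager). The shortest path runs up from emp9 to emp21 and back down to emp16: 6 + 2 = 8 links.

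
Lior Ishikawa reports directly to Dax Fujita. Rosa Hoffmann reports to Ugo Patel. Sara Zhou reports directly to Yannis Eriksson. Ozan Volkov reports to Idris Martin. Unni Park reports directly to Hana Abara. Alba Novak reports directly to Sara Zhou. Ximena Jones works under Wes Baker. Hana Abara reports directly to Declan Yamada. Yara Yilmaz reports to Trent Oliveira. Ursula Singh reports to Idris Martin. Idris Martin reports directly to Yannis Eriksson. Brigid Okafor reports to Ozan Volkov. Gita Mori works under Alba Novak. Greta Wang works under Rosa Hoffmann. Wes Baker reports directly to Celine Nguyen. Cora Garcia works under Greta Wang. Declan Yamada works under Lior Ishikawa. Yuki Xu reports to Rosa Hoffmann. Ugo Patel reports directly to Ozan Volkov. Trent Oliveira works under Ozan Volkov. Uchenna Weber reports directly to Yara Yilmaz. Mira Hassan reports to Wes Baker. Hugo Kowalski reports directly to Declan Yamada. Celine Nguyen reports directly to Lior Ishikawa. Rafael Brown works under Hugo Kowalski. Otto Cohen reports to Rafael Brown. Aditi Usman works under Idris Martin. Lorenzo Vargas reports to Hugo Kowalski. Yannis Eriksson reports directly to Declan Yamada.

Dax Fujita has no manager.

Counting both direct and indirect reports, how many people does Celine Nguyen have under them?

3

Celine Nguyen directly manages Wes Baker. Under Wes Baker: Mira Hassan, Ximena Jones (2). That's 3 in total.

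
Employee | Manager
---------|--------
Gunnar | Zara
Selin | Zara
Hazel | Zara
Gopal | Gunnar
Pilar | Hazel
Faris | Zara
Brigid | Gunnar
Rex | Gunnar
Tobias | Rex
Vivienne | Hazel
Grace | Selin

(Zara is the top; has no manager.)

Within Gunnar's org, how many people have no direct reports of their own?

The people in Gunnar's organization with no one reporting to them are Tobias, Brigid, Gopal. That is 3.

3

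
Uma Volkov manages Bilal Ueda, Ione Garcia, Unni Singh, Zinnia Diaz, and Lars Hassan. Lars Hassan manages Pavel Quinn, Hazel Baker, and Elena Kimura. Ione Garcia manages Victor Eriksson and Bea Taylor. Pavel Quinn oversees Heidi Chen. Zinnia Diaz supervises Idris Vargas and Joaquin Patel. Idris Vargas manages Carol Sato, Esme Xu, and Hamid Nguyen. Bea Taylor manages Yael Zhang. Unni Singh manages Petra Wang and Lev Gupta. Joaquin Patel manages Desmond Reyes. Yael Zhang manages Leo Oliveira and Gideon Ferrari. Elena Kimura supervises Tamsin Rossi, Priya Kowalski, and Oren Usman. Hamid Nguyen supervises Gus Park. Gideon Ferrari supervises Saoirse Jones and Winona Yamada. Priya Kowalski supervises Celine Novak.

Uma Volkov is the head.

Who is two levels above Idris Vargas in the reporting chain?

Idris Vargas reports to Zinnia Diaz, and Zinnia Diaz reports to Uma Volkov. So Idris Vargas's skip-level manager is Uma Volkov.

Uma Volkov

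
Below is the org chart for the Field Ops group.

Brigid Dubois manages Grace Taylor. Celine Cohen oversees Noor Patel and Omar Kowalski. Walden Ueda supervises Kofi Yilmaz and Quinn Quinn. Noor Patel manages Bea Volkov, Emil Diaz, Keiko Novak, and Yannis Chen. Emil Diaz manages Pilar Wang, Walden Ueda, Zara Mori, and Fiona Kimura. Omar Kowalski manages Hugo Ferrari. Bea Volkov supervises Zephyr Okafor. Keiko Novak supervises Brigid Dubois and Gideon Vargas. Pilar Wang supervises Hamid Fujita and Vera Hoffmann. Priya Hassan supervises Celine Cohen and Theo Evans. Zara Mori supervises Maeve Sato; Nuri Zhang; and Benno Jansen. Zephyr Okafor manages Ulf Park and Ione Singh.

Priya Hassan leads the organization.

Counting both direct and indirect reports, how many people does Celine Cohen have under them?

Celine Cohen directly manages Noor Patel, Omar Kowalski. Under Noor Patel: Yannis Chen, Keiko Novak, Gideon Vargas, Brigid Dubois, Grace Taylor, Emil Diaz, Fiona Kimura, Zara Mori, Benno Jansen, Nuri Zhang, Maeve Sato, Walden Ueda, Quinn Quinn, Kofi Yilmaz, Pilar Wang, Vera Hoffmann, Hamid Fujita, Bea Volkov, Zephyr Okafor, Ione Singh, Ulf Park (21). Under Omar Kowalski: Hugo Ferrari (1). So Celine Cohen's organization is 2 direct reports plus everyone under them: 22 + 2 = 24.

24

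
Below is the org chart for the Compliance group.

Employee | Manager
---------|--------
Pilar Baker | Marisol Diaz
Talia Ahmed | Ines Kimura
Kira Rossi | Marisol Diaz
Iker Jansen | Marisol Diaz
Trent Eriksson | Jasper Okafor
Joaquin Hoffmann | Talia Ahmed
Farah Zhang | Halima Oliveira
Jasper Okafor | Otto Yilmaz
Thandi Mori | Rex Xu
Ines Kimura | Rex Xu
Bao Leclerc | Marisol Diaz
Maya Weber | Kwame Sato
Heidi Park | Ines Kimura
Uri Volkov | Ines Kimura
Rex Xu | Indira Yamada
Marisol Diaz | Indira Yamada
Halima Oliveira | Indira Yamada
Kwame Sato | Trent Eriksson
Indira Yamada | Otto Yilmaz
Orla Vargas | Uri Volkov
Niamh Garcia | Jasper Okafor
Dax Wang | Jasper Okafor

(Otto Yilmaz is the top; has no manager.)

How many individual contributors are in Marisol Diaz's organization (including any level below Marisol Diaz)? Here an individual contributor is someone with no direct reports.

The people in Marisol Diaz's organization with no one reporting to them are Kira Rossi, Pilar Baker, Bao Leclerc, Iker Jansen. That is 4.

4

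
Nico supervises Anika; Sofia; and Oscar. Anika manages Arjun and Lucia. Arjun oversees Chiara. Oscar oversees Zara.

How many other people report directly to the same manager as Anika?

Anika reports to Nico. Nico's other direct reports are Sofia, Oscar — 2 peers.

2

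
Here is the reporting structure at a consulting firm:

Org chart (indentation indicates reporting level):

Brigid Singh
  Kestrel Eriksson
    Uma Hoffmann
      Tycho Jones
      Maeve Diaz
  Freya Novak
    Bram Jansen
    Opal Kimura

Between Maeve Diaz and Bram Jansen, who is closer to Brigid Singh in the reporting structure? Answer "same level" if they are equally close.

Bram Jansen

Maeve Diaz is 3 levels below Brigid Singh; Bram Jansen is 2. Bram Jansen is higher.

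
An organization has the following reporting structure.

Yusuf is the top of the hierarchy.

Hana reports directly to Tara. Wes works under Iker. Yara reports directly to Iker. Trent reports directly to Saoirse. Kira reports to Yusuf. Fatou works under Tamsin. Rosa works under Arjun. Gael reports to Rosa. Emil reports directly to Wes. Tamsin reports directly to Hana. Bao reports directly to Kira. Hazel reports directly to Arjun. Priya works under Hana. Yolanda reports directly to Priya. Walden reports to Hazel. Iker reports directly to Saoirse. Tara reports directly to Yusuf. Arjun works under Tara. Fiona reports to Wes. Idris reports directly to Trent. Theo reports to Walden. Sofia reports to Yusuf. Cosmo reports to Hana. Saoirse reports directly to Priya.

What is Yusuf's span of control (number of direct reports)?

Yusuf directly manages Kira, Tara, Sofia. That is 3 direct reports.

3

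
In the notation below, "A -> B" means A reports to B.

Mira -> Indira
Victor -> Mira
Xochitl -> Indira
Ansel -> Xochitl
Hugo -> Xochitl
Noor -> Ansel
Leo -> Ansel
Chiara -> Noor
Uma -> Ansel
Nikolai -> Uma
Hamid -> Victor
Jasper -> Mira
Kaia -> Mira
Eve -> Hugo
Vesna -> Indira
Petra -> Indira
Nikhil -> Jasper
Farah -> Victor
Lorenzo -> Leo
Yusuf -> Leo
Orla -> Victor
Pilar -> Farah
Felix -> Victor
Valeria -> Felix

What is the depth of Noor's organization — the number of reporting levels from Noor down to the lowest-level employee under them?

The longest chain under Noor runs Noor → Chiara, which is 1 level below Noor.

1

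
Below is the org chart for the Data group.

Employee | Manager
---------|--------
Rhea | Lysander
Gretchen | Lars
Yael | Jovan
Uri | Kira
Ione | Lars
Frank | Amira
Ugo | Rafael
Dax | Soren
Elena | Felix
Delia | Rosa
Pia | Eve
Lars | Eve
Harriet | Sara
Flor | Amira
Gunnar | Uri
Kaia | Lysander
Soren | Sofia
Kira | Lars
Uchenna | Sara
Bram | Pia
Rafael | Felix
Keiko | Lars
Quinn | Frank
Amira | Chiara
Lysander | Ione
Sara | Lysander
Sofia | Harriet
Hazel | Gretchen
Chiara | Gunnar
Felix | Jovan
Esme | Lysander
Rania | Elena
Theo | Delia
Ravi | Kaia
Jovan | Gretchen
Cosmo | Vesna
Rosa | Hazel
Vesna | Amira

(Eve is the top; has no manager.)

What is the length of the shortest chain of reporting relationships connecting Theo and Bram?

8

Theo is 6 levels below Eve, and Bram is 2 levels below Eve (their lowest common manager). The shortest path runs up from Theo to Eve and back down to Bram: 6 + 2 = 8 links.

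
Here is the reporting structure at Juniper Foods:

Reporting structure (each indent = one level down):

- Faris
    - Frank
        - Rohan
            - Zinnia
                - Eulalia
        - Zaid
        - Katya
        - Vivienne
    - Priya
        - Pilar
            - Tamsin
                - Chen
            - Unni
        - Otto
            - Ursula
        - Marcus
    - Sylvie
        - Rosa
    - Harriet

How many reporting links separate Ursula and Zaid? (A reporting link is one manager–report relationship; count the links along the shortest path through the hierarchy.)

Ursula is 3 levels below Faris, and Zaid is 2 levels below Faris (their lowest common manager). The shortest path runs up from Ursula to Faris and back down to Zaid: 3 + 2 = 5 links.

5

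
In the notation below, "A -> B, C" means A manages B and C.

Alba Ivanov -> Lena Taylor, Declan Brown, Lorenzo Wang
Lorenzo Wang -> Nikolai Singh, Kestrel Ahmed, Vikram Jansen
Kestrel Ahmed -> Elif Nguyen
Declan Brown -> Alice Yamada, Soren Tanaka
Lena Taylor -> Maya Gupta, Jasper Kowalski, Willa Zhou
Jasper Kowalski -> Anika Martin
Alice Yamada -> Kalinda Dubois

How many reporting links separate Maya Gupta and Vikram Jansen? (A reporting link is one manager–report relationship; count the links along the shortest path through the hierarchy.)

Maya Gupta is 2 levels below Alba Ivanov, and Vikram Jansen is 2 levels below Alba Ivanov (their lowest common manager). The shortest path runs up from Maya Gupta to Alba Ivanov and back down to Vikram Jansen: 2 + 2 = 4 links.

4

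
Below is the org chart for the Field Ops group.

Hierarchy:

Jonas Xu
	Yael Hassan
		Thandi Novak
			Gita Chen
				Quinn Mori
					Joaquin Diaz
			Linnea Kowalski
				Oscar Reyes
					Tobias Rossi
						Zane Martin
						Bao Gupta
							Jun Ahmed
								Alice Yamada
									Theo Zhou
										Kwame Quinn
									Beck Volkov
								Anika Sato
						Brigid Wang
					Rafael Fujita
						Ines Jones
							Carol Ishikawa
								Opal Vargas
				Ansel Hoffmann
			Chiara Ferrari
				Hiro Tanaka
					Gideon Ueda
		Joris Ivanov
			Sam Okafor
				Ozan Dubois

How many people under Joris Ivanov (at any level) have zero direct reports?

1

The only person in Joris Ivanov's organization with no one reporting to them is Ozan Dubois. That is 1.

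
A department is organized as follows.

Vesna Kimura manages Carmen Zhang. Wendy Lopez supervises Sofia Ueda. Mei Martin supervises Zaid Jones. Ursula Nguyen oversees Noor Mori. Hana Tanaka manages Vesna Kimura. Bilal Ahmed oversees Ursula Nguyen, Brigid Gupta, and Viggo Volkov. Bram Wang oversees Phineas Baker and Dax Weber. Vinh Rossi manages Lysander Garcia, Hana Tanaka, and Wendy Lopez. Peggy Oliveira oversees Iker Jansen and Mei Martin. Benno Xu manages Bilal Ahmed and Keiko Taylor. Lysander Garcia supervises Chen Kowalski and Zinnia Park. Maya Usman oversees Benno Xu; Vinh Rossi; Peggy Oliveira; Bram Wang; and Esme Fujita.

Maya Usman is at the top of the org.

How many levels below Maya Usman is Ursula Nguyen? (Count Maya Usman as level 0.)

3

Chain from Ursula Nguyen up to Maya Usman: Ursula Nguyen → Bilal Ahmed → Benno Xu → Maya Usman. That is 3 steps up, so Ursula Nguyen is 3 levels below Maya Usman.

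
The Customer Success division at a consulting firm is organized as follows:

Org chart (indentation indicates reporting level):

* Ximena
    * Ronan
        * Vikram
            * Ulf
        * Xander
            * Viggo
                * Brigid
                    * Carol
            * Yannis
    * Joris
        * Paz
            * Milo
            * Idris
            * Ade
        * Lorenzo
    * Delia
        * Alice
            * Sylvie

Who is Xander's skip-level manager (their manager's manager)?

Xander reports to Ronan, and Ronan reports to Ximena. So Xander's skip-level manager is Ximena.

Ximena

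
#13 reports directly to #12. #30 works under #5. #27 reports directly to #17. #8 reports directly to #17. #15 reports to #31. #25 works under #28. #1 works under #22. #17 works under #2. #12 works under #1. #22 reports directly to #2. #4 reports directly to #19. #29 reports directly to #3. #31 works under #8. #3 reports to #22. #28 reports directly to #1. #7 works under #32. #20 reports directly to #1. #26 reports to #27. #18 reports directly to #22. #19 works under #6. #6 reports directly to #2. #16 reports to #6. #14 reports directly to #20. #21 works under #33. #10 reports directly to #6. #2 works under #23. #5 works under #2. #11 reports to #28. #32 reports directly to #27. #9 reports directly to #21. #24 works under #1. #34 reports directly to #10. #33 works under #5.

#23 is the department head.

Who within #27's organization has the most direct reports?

Direct-report counts within #27's organization: #27 has 2; #32 has 1. The largest is 2, held by #27.

#27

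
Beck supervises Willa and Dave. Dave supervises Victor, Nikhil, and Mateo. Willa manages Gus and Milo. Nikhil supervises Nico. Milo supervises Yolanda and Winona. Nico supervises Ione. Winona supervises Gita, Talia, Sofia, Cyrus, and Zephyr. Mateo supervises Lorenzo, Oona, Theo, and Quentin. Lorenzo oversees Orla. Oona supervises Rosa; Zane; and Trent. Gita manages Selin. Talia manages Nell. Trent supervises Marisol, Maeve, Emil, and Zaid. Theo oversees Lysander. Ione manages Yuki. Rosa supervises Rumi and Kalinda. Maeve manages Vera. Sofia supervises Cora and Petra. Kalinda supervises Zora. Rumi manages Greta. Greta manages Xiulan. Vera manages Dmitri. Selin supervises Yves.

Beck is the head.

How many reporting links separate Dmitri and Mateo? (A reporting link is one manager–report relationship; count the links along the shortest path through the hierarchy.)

Dmitri is in Mateo's organization: the chain from Dmitri up to Mateo is Dmitri → Vera → Maeve → Trent → Oona → Mateo, which is 5 links.

5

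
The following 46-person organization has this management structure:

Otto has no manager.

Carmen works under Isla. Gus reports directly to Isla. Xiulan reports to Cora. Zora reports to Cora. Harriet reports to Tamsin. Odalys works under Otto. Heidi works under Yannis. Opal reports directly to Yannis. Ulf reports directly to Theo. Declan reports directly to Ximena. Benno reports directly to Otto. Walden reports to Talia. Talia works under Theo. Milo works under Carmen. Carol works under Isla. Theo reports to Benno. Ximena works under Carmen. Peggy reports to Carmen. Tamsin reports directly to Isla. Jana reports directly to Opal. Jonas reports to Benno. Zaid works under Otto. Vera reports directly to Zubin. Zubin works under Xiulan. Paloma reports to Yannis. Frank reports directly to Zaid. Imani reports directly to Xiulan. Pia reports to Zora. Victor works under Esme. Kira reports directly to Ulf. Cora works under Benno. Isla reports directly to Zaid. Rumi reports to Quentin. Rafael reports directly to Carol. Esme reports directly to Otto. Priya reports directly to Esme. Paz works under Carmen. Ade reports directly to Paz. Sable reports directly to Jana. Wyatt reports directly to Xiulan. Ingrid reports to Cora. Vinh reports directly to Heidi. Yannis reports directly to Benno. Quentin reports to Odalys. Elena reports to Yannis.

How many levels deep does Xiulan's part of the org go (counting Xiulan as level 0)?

The longest chain under Xiulan runs Xiulan → Zubin → Vera, which is 2 levels below Xiulan.

2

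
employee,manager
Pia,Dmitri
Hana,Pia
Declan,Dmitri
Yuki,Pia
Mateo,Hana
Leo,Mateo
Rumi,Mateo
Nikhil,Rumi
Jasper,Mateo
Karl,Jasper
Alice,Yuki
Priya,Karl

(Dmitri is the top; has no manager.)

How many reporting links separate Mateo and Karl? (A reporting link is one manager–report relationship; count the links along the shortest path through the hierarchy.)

Karl is in Mateo's organization: the chain from Karl up to Mateo is Karl → Jasper → Mateo, which is 2 links.

2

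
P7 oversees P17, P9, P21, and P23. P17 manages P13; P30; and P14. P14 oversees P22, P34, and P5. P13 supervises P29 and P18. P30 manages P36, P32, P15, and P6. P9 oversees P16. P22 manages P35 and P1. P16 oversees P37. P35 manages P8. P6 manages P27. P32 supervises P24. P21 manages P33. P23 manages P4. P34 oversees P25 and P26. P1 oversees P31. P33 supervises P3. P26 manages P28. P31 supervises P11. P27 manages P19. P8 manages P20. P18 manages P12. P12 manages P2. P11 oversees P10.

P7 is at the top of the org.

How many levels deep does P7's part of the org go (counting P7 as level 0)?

7

The longest chain under P7 runs P7 → P17 → P14 → P22 → P1 → P31 → P11 → P10, which is 7 levels below P7.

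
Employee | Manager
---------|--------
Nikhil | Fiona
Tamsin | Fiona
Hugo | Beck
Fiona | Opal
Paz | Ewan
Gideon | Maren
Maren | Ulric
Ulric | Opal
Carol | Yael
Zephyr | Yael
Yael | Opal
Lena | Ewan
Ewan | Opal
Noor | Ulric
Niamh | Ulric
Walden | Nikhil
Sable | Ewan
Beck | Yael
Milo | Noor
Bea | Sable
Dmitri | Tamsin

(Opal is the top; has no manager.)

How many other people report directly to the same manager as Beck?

Beck reports to Yael. Yael's other direct reports are Zephyr, Carol — 2 peers.

2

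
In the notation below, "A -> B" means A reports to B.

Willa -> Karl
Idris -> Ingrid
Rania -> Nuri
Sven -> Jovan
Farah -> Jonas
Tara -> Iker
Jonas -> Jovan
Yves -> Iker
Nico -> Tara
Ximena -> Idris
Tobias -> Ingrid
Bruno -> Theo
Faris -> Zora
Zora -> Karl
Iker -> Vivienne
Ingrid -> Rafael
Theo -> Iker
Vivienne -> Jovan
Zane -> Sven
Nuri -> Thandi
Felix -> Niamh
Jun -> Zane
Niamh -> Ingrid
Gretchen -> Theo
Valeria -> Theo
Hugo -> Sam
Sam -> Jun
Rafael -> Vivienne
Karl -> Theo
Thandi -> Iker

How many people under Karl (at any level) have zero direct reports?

The people in Karl's organization with no one reporting to them are Willa, Faris. That is 2.

2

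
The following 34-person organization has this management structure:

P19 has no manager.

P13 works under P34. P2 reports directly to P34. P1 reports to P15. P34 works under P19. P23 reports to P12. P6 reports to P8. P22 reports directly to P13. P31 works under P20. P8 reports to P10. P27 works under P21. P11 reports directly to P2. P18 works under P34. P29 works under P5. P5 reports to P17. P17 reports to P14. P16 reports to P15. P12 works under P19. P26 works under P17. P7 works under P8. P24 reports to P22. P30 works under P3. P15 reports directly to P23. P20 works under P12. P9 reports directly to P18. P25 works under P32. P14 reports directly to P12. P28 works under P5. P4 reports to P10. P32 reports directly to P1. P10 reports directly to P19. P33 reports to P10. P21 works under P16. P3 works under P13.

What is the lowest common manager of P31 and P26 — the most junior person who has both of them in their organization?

P31's chain of managers is P20, P12, P19. P26's chain of managers is P17, P14, P12, P19. The first manager that appears in both chains is P12.

P12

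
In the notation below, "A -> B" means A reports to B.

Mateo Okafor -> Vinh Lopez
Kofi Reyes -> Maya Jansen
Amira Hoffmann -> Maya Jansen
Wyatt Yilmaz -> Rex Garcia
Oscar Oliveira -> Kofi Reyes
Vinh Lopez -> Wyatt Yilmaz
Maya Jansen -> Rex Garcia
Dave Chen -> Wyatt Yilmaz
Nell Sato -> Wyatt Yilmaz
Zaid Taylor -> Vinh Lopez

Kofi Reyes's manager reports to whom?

Kofi Reyes reports to Maya Jansen, and Maya Jansen reports to Rex Garcia. So Kofi Reyes's skip-level manager is Rex Garcia.

Rex Garcia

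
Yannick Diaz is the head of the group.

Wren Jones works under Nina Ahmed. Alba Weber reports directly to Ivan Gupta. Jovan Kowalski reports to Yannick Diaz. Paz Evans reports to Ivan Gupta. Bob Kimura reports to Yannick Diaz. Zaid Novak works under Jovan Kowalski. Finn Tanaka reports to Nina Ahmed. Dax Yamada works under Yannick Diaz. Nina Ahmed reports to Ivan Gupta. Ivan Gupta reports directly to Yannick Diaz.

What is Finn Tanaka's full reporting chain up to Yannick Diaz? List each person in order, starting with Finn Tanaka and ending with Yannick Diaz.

Finn Tanaka reports to Nina Ahmed. Nina Ahmed reports to Ivan Gupta. Ivan Gupta reports to Yannick Diaz. Yannick Diaz is at the top.

Finn Tanaka -> Nina Ahmed -> Ivan Gupta -> Yannick Diaz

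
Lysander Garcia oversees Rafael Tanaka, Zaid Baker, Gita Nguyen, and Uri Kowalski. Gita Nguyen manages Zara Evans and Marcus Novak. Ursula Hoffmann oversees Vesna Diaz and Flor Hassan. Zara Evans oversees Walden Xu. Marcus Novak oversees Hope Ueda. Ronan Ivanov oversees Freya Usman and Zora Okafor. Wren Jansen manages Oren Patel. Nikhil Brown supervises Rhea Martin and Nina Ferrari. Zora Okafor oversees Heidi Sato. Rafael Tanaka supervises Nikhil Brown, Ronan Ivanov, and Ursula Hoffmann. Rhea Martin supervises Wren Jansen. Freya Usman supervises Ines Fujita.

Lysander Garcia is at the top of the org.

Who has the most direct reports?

Direct-report counts: Lysander Garcia has 4; Gita Nguyen has 2; Marcus Novak has 1; Zara Evans has 1; Rafael Tanaka has 3; Nikhil Brown has 2; Rhea Martin has 1; Wren Jansen has 1; Ronan Ivanov has 2; Zora Okafor has 1; Freya Usman has 1; Ursula Hoffmann has 2. The largest is 4, held by Lysander Garcia.

Lysander Garcia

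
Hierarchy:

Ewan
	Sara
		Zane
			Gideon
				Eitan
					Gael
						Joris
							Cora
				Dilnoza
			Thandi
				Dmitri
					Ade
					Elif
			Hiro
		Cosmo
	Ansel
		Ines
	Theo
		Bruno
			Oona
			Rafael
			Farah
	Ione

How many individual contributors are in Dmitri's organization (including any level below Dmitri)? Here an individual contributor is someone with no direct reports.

The people in Dmitri's organization with no one reporting to them are Elif, Ade. That is 2.

2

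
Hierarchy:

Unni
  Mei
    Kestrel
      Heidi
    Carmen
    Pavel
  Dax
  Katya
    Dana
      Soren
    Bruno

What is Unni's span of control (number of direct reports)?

Unni directly manages Mei, Dax, Katya. That is 3 direct reports.

3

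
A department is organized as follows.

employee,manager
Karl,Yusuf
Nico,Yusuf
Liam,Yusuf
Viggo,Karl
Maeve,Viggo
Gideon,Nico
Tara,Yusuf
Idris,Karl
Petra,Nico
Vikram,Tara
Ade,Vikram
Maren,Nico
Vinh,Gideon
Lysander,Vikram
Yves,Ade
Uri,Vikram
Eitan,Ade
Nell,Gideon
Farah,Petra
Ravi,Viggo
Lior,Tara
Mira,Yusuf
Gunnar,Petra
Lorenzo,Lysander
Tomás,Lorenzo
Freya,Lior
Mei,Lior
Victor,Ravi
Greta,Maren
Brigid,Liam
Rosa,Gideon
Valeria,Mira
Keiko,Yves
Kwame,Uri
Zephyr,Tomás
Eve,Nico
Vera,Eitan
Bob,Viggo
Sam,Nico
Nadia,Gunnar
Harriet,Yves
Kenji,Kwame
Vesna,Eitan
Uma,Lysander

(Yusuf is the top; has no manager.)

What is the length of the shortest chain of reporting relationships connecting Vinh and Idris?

Vinh is 3 levels below Yusuf, and Idris is 2 levels below Yusuf (their lowest common manager). The shortest path runs up from Vinh to Yusuf and back down to Idris: 3 + 2 = 5 links.

5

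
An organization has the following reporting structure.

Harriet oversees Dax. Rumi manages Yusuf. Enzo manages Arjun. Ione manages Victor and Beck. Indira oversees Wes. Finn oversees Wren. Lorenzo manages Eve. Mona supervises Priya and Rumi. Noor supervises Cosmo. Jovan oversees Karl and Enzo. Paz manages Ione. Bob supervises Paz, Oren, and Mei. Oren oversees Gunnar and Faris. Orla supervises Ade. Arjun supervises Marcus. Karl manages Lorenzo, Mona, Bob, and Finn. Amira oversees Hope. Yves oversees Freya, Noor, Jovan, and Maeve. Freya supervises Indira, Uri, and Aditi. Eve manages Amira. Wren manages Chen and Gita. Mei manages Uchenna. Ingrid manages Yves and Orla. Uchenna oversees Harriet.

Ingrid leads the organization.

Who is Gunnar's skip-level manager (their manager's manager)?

Bob

Gunnar reports to Oren, and Oren reports to Bob. So Gunnar's skip-level manager is Bob.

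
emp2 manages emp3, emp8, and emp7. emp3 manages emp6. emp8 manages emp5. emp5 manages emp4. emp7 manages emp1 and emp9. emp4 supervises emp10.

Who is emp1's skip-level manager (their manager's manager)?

emp1 reports to emp7, and emp7 reports to emp2. So emp1's skip-level manager is emp2.

emp2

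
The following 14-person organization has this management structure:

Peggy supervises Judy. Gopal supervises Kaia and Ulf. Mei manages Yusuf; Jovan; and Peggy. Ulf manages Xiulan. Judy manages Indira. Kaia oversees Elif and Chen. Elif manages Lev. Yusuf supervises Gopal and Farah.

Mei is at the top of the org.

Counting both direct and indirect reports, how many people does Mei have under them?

13

Mei directly manages Yusuf, Jovan, Peggy. Under Yusuf: Farah, Gopal, Ulf, Xiulan, Kaia, Chen, Elif, Lev (8). Jovan has no reports. Under Peggy: Judy, Indira (2). So Mei's organization is 3 direct reports plus everyone under them: 9 + 1 + 3 = 13.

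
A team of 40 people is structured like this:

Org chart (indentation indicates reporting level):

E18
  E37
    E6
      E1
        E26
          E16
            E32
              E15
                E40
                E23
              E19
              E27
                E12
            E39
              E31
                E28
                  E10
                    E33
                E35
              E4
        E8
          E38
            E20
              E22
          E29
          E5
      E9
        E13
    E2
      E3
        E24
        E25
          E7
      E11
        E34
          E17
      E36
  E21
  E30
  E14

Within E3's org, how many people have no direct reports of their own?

The people in E3's organization with no one reporting to them are E7, E24. That is 2.

2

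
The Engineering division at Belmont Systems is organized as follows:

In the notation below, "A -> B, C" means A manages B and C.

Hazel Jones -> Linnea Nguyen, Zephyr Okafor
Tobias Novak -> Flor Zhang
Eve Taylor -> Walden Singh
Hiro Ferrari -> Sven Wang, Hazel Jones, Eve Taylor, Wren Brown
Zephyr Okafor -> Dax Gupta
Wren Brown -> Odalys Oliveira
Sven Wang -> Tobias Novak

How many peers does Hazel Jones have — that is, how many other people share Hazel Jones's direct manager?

3

Hazel Jones reports to Hiro Ferrari. Hiro Ferrari's other direct reports are Sven Wang, Eve Taylor, Wren Brown — 3 peers.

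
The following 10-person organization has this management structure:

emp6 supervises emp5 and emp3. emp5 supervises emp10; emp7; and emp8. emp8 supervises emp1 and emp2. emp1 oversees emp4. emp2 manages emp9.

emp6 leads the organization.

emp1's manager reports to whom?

emp5

emp1 reports to emp8, and emp8 reports to emp5. So emp1's skip-level manager is emp5.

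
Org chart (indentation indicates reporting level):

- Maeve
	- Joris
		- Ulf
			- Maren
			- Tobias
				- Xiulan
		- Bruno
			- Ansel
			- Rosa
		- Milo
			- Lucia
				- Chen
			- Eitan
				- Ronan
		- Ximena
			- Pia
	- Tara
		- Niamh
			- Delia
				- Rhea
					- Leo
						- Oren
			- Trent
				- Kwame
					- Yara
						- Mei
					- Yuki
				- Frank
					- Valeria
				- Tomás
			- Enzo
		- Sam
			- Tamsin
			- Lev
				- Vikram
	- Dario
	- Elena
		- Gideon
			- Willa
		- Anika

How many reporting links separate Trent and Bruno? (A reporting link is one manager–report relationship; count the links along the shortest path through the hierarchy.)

5

Trent is 3 levels below Maeve, and Bruno is 2 levels below Maeve (their lowest common manager). The shortest path runs up from Trent to Maeve and back down to Bruno: 3 + 2 = 5 links.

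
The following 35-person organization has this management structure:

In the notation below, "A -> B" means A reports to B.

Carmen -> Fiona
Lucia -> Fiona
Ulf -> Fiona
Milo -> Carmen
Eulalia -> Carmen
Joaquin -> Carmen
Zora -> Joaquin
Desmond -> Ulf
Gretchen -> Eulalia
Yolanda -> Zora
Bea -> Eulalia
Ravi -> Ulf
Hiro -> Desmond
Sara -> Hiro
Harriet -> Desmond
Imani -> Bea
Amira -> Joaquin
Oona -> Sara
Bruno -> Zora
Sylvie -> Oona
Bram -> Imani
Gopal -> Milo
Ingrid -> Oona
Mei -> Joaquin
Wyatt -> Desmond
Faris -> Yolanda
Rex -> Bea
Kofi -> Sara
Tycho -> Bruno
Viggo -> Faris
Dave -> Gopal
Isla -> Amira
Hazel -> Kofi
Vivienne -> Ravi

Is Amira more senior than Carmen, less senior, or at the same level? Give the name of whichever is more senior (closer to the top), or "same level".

Amira is 3 levels below Fiona; Carmen is 1. Carmen is higher.

Carmen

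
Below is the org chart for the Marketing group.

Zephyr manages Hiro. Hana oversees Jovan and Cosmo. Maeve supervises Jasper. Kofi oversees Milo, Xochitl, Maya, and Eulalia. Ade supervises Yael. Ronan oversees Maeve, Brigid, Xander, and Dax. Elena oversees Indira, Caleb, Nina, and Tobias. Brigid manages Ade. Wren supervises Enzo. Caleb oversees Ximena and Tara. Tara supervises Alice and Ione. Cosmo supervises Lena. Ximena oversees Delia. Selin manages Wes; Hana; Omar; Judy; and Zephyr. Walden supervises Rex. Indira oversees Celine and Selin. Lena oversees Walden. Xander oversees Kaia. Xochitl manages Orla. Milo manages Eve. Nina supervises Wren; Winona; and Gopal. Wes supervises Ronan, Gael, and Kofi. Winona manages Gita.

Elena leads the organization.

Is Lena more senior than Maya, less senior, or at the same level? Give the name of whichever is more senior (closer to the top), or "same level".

same level

Both Lena and Maya are 5 levels below Elena.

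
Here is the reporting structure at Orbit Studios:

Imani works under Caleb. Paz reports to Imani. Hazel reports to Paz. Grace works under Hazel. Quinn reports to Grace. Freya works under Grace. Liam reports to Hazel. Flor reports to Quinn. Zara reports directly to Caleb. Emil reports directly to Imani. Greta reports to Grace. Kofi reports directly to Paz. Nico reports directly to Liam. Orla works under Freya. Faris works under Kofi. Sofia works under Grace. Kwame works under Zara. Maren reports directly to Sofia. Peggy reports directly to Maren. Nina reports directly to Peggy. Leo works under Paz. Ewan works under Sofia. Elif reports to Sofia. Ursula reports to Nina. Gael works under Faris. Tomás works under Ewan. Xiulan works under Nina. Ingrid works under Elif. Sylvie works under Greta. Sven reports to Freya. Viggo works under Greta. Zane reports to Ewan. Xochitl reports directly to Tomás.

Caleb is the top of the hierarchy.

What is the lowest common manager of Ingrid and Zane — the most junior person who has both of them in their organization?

Ingrid's chain of managers is Elif, Sofia, Grace, Hazel, Paz, Imani, Caleb. Zane's chain of managers is Ewan, Sofia, Grace, Hazel, Paz, Imani, Caleb. The first manager that appears in both chains is Sofia.

Sofia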